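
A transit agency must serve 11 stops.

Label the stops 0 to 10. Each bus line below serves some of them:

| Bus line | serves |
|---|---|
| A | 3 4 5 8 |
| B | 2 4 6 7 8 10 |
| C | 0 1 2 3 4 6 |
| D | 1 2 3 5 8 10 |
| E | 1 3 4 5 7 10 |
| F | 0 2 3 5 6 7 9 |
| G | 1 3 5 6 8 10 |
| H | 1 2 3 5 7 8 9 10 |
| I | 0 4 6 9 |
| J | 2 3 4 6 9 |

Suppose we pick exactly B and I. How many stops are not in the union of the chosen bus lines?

3

Union of B, I = {0, 2, 4, 6, 7, 8, 9, 10}.
Not covered: 1, 3, 5 — 3 stops.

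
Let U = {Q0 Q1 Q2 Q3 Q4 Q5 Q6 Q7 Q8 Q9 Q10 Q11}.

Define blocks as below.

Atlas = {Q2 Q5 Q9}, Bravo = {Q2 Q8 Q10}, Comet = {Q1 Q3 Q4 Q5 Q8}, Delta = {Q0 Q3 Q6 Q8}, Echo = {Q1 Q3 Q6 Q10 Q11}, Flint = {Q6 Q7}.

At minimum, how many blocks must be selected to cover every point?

Atlas, Comet, Delta, Echo, and Flint cover everything between them: the union {Q0, Q1, Q2, Q3, Q4, Q5, Q6, Q7, Q8, Q9, Q10, Q11} is all of U.
No 4 of the 6 blocks cover everything (all 15 combinations miss at least one point), so 5 is optimal.

5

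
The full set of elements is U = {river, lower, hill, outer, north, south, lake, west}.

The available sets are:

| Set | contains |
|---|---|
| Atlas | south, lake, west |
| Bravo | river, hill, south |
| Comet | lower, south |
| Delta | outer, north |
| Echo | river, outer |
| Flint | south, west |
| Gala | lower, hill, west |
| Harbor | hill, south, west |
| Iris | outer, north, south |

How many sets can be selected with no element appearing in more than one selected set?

Delta, Flint are pairwise disjoint (Delta={outer,north}; Flint={south,west}).
Every remaining set overlaps one of these, and no 3 of the listed sets are pairwise disjoint, so 2 is the maximum.

2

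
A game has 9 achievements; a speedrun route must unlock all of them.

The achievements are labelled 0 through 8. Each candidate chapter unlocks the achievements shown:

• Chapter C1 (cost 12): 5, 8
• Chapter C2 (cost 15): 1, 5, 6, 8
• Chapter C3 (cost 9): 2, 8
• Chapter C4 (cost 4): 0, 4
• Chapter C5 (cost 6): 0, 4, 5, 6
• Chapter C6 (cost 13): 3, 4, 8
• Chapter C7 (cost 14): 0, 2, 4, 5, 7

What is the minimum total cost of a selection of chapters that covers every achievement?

C2, C6, C7 together cover every achievement (C2 ∪ C6 ∪ C7 = {0, 1, 2, 3, 4, 5, 6, 7, 8}); total cost 15 + 13 + 14 = 42.
The greedy pick C5, C3, C6, C7, C2 costs 57; no covering selection beats 42.

42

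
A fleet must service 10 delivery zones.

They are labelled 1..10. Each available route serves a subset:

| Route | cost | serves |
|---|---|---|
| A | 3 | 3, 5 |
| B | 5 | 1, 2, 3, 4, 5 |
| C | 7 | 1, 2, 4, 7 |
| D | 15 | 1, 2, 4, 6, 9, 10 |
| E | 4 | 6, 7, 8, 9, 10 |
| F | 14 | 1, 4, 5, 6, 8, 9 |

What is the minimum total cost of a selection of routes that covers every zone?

9

B, E together cover every zone (B ∪ E = {1, 2, 3, 4, 5, 6, 7, 8, 9, 10}); total cost 5 + 4 = 9.
No covering selection has total cost below 9.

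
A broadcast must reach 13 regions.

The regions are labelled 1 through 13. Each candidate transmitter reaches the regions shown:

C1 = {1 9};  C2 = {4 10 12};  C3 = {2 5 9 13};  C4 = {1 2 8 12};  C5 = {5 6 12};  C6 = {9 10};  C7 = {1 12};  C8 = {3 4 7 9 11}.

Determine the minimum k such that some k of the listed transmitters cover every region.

5

C2 and C3 and C4 and C5 and C8 together: C2 ∪ C3 ∪ C4 ∪ C5 ∪ C8 = {1, 2, 3, 4, 5, 6, 7, 8, 9, 10, 11, 12, 13} — every region is covered.
No 4 of the 8 transmitters cover everything (all 70 combinations miss at least one region), so 5 is optimal.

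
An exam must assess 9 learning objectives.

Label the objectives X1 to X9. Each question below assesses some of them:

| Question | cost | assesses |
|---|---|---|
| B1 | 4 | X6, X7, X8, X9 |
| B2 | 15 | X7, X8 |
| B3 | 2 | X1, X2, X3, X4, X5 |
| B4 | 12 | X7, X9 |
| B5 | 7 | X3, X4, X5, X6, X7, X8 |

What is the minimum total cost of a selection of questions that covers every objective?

6

B1, B3 together cover every objective (B1 ∪ B3 = {X1, X2, X3, X4, X5, X6, X7, X8, X9}); total cost 4 + 2 = 6.
No covering selection has total cost below 6.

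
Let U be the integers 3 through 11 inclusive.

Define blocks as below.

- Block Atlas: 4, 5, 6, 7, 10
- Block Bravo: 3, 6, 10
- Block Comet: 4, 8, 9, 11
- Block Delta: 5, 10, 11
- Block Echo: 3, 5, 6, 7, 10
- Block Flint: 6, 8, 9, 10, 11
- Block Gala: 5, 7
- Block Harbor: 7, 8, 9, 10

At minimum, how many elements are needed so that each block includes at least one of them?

3

The 3 elements {5, 6, 9} hit every block.
The blocks Bravo, Comet, Gala are pairwise disjoint, so any hitting set needs a separate element for each — at least 3. Hence 3 is optimal.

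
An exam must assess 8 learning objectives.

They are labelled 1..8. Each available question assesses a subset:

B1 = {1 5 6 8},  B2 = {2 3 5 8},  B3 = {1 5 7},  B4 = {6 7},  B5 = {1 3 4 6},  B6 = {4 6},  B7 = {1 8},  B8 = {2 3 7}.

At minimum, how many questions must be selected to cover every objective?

3

B1 and B5 and B8 together: B1 ∪ B5 ∪ B8 = {1, 2, 3, 4, 5, 6, 7, 8} — every objective is covered.
No 2 of the 8 questions cover everything (all 28 combinations miss at least one objective), so 3 is optimal.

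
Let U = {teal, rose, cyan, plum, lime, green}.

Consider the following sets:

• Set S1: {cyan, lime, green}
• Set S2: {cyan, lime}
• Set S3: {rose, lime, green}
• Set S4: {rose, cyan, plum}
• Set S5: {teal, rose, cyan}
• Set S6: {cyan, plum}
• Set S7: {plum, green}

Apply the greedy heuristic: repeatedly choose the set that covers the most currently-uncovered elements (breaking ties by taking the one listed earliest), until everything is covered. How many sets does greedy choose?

Greedy: pick S1 (covers 3 new) → pick S4 (covers 2 new) → pick S5 (covers 1 new). Total picks: 3.

3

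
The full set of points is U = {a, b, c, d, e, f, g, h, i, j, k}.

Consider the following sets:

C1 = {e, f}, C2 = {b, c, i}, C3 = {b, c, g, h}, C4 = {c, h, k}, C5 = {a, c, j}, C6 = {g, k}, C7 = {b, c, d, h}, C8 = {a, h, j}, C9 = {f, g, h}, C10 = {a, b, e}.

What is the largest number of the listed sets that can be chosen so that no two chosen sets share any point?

C1, C2, C6, C8 are pairwise disjoint (C1={e,f}; C2={b,c,i}; C6={g,k}; C8={a,h,j}).
Every remaining set overlaps one of these, and no 5 of the listed sets are pairwise disjoint, so 4 is the maximum.

4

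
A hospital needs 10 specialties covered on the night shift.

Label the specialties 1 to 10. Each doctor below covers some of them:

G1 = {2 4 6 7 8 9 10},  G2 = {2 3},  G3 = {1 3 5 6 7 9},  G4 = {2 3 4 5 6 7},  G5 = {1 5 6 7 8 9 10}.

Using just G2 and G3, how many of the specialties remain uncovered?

3

Union of G2, G3 = {1, 2, 3, 5, 6, 7, 9}.
Not covered: 4, 8, 10 — 3 specialties.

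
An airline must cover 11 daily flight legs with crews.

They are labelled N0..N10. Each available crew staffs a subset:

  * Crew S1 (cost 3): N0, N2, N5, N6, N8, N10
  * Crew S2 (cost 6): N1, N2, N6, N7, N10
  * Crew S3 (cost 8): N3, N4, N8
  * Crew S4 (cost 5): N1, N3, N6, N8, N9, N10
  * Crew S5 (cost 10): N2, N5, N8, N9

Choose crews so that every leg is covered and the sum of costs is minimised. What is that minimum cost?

S1, S2, S3, S4 together cover every leg (S1 ∪ S2 ∪ S3 ∪ S4 = {N0, N1, N2, N3, N4, N5, N6, N7, N8, N9, N10}); total cost 3 + 6 + 8 + 5 = 22.
No covering selection has total cost below 22.

22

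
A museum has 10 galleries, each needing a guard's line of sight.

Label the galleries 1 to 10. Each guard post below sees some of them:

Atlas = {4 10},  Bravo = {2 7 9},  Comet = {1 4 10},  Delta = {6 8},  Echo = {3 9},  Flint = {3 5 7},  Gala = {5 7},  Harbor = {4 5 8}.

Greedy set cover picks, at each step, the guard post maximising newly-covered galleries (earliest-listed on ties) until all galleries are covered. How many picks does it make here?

Greedy: pick Bravo (covers 3 new) → pick Comet (covers 3 new) → pick Delta (covers 2 new) → pick Flint (covers 2 new). Total picks: 4.

4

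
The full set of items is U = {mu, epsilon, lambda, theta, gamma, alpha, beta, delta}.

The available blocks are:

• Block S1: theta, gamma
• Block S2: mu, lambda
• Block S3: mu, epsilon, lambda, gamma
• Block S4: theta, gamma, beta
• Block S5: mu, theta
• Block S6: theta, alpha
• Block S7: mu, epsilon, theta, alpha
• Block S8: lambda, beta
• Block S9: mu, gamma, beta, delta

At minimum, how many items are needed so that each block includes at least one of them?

H = {mu, theta, beta} meets every block (each contains at least one member of H), and |H| = 3.
No choice of 2 items meets every block, so 3 is the minimum.

3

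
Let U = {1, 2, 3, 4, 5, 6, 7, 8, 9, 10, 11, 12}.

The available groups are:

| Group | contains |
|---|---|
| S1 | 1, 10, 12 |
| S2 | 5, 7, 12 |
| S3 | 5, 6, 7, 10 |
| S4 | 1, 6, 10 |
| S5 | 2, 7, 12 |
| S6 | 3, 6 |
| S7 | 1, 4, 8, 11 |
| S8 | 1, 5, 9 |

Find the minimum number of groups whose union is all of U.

5

S1 and S5 and S6 and S7 and S8 together: S1 ∪ S5 ∪ S6 ∪ S7 ∪ S8 = {1, 2, 3, 4, 5, 6, 7, 8, 9, 10, 11, 12} — every point is covered.
No 4 of the 8 groups cover everything (all 70 combinations miss at least one point), so 5 is optimal.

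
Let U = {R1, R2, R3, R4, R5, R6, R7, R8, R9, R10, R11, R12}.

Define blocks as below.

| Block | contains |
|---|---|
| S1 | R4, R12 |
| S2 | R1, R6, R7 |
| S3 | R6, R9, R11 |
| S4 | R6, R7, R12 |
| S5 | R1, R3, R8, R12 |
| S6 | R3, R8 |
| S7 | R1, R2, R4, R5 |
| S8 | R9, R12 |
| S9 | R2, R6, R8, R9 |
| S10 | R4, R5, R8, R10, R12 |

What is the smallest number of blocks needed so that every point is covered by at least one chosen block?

S2 and S3 and S6 and S9 and S10 together: S2 ∪ S3 ∪ S6 ∪ S9 ∪ S10 = {R1, R2, R3, R4, R5, R6, R7, R8, R9, R10, R11, R12} — every point is covered.
No 4 of the 10 blocks cover everything (all 210 combinations miss at least one point), so 5 is optimal.

5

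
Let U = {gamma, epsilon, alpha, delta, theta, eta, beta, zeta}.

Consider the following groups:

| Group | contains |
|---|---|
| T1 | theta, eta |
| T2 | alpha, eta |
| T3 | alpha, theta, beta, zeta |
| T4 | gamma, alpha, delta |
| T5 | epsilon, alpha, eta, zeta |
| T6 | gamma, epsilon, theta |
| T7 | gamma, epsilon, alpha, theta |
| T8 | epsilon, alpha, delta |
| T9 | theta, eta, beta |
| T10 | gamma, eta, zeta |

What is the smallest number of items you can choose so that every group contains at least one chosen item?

3

H = {alpha, theta, eta} meets every group (each contains at least one member of H), and |H| = 3.
No choice of 2 items meets every group, so 3 is the minimum.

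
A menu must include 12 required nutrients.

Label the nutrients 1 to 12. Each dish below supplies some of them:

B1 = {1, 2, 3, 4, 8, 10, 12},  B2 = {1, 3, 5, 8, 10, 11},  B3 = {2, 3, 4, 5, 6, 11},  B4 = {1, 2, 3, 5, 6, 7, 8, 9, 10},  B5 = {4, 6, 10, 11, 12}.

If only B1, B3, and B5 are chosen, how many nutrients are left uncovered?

Union of B1, B3, B5 = {1, 2, 3, 4, 5, 6, 8, 10, 11, 12}.
Not covered: 7, 9 — 2 nutrients.

2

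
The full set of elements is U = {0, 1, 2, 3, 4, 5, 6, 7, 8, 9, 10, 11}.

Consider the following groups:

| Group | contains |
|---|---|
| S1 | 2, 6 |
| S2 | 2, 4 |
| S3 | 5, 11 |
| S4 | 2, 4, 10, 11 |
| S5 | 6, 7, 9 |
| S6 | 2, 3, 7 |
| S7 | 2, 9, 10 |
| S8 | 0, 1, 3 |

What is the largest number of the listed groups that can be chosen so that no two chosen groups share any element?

S2, S3, S5, S8 are pairwise disjoint (S2={2,4}; S3={5,11}; S5={6,7,9}; S8={0,1,3}).
Every remaining group overlaps one of these, and no 5 of the listed groups are pairwise disjoint, so 4 is the maximum.

4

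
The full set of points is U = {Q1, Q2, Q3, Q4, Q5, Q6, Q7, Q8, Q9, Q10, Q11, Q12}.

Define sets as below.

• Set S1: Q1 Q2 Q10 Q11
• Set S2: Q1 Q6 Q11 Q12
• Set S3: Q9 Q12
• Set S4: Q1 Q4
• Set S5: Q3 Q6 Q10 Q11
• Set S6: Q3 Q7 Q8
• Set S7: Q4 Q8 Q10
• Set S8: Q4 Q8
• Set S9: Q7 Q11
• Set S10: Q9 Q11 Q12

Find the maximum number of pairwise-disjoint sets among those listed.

S1, S3, S6 are pairwise disjoint (S1={Q1,Q2,Q10,Q11}; S3={Q9,Q12}; S6={Q3,Q7,Q8}).
Every remaining set overlaps one of these, and no 4 of the listed sets are pairwise disjoint, so 3 is the maximum.

3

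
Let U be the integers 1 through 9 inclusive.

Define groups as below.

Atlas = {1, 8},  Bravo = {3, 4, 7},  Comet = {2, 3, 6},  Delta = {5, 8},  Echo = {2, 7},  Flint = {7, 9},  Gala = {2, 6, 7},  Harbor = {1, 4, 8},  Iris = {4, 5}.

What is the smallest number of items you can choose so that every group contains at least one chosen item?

4

Take H = {2, 4, 7, 8}. Each listed group contains at least one of these, so H is a hitting set of size 4.
The groups Atlas, Comet, Flint, Iris are pairwise disjoint, so any hitting set needs a separate item for each — at least 4. Hence 4 is optimal.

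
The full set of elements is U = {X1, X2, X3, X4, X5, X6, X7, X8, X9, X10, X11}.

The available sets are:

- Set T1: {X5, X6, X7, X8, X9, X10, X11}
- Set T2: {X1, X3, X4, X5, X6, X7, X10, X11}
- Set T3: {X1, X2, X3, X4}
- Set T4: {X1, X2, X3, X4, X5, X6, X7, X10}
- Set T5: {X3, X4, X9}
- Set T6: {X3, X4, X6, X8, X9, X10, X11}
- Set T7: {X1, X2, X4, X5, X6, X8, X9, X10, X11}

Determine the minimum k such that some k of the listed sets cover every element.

2

T4 and T6 together: T4 ∪ T6 = {X1, X2, X3, X4, X5, X6, X7, X8, X9, X10, X11} — every element is covered.
No single set has all 11 elements (the largest, T7, has 9), so 2 is optimal.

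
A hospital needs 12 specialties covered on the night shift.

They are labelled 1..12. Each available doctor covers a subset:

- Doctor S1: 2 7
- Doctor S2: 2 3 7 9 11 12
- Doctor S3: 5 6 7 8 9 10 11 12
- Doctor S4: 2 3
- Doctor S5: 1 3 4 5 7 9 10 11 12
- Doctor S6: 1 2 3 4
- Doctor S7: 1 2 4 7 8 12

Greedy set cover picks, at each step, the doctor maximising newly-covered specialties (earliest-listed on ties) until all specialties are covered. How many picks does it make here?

Greedy: pick S5 (covers 9 new) → pick S3 (covers 2 new) → pick S1 (covers 1 new). Total picks: 3.
(The true minimum cover uses only 2 doctors, so greedy is not optimal here.)

3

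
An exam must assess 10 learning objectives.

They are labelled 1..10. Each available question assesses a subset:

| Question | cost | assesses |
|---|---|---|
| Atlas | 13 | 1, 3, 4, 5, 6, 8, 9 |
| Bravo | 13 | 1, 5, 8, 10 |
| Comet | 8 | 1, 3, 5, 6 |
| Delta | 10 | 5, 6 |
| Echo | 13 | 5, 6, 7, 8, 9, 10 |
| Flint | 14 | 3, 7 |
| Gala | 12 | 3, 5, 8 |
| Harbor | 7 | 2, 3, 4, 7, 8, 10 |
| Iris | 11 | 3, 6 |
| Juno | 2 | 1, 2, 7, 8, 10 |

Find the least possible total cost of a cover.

15

Atlas, Juno together cover every objective (Atlas ∪ Juno = {1, 2, 3, 4, 5, 6, 7, 8, 9, 10}); total cost 13 + 2 = 15.
No covering selection has total cost below 15.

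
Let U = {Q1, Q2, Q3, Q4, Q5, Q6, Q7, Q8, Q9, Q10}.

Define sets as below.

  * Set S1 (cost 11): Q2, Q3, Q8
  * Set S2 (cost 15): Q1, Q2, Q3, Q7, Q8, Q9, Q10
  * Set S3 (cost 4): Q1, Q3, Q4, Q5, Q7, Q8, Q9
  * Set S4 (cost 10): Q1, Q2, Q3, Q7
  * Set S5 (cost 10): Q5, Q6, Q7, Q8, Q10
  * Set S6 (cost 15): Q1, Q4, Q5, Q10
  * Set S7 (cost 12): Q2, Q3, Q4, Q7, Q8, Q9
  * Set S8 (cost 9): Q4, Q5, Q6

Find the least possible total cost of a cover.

24

S2, S8 together cover every point (S2 ∪ S8 = {Q1, Q2, Q3, Q4, Q5, Q6, Q7, Q8, Q9, Q10}); total cost 15 + 9 = 24.
No covering selection has total cost below 24.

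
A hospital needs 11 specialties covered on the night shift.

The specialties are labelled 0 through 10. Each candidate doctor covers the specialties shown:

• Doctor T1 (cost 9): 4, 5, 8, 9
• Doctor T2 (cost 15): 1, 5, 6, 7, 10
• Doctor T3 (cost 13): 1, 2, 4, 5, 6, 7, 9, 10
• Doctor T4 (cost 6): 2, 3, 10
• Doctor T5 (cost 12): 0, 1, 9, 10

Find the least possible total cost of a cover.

T1, T3, T4, T5 together cover every specialty (T1 ∪ T3 ∪ T4 ∪ T5 = {0, 1, 2, 3, 4, 5, 6, 7, 8, 9, 10}); total cost 9 + 13 + 6 + 12 = 40.
No covering selection has total cost below 40.

40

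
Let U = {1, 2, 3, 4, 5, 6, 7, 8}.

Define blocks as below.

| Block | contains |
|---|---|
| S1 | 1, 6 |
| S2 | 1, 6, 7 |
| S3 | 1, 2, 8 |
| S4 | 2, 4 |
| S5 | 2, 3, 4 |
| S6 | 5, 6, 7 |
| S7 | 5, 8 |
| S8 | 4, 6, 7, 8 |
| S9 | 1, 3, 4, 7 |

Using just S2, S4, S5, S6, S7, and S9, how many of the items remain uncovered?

0

Union of S2, S4, S5, S6, S7, S9 = {1, 2, 3, 4, 5, 6, 7, 8} — that's every item, so 0 are uncovered.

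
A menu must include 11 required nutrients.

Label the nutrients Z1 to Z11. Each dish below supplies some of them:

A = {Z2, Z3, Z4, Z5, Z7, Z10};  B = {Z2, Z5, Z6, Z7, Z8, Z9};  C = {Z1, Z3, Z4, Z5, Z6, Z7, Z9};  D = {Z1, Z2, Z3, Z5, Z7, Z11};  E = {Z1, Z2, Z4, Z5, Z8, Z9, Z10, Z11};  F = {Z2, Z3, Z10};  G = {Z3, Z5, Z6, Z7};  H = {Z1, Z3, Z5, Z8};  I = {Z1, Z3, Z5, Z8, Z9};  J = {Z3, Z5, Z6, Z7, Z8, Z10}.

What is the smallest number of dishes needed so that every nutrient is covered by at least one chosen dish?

E and G together: E ∪ G = {Z1, Z2, Z3, Z4, Z5, Z6, Z7, Z8, Z9, Z10, Z11} — every nutrient is covered.
No single dish has all 11 nutrients (the largest, E, has 8), so 2 is optimal.

2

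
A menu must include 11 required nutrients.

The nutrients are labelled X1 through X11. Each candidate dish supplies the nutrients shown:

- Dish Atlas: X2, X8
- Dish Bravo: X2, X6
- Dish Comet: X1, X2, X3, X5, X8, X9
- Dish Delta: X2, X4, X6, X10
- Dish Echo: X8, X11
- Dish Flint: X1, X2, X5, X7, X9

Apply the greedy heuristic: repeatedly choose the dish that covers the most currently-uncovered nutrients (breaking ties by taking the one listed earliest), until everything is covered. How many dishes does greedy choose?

Greedy: pick Comet (covers 6 new) → pick Delta (covers 3 new) → pick Echo (covers 1 new) → pick Flint (covers 1 new). Total picks: 4.

4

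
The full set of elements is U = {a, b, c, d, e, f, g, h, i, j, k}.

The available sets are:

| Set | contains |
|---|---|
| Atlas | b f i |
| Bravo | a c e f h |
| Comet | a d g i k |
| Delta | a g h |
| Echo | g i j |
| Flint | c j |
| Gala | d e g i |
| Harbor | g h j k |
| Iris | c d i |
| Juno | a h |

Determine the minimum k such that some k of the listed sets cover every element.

Atlas and Bravo and Comet and Harbor together: Atlas ∪ Bravo ∪ Comet ∪ Harbor = {a, b, c, d, e, f, g, h, i, j, k} — every element is covered.
No 3 of the 10 sets cover everything (all 120 combinations miss at least one element), so 4 is optimal.

4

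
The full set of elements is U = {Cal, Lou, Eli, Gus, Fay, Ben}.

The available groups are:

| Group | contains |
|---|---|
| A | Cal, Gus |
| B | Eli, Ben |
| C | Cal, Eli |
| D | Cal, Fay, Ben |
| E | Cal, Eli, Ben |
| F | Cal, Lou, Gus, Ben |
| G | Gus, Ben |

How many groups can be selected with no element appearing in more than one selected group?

2

A, B are pairwise disjoint (A={Cal,Gus}; B={Eli,Ben}).
Every remaining group overlaps one of these, and no 3 of the listed groups are pairwise disjoint, so 2 is the maximum.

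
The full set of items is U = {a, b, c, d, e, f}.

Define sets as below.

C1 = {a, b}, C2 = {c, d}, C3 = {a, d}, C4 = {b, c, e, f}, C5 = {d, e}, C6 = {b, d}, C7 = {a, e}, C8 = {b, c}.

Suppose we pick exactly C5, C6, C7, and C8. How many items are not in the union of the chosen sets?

Union of C5, C6, C7, C8 = {a, b, c, d, e}.
Not covered: f — 1 item.

1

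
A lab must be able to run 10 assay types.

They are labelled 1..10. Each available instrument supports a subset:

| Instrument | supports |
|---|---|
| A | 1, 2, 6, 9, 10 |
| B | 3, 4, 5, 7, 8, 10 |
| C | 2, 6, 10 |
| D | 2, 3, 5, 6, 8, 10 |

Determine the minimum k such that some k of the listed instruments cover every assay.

A and B together: A ∪ B = {1, 2, 3, 4, 5, 6, 7, 8, 9, 10} — every assay is covered.
No single instrument has all 10 assays (the largest, B, has 6), so 2 is optimal.

2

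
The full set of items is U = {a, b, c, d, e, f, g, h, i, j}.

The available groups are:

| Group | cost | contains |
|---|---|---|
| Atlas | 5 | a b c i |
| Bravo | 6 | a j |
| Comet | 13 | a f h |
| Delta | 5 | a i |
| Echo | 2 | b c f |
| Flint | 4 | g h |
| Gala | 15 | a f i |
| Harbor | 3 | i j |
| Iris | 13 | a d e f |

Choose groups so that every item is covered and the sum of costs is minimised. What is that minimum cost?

Echo, Flint, Harbor, Iris together cover every item (Echo ∪ Flint ∪ Harbor ∪ Iris = {a, b, c, d, e, f, g, h, i, j}); total cost 2 + 4 + 3 + 13 = 22.
No covering selection has total cost below 22.

22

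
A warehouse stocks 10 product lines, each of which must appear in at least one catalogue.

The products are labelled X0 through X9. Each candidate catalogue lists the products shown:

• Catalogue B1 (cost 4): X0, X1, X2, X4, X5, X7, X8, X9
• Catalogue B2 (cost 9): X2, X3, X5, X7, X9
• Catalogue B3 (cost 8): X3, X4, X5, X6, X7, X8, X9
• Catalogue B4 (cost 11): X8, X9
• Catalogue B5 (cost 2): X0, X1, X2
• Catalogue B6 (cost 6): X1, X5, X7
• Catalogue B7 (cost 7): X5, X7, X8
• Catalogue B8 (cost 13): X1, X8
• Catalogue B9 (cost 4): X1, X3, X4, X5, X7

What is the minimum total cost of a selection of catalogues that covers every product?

10

B3, B5 together cover every product (B3 ∪ B5 = {X0, X1, X2, X3, X4, X5, X6, X7, X8, X9}); total cost 8 + 2 = 10.
The greedy pick B1, B3 costs 12; no covering selection beats 10.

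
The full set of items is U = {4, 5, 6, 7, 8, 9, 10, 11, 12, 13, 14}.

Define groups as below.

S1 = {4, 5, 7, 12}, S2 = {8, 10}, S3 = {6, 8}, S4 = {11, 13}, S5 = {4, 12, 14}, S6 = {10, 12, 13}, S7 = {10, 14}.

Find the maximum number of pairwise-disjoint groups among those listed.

S1, S3, S4, S7 are pairwise disjoint (S1={4,5,7,12}; S3={6,8}; S4={11,13}; S7={10,14}).
Every remaining group overlaps one of these, and no 5 of the listed groups are pairwise disjoint, so 4 is the maximum.

4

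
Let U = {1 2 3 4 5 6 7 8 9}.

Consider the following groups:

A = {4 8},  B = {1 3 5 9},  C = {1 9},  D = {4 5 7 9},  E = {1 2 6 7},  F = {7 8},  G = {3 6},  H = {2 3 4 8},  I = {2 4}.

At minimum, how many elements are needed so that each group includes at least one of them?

4

T = {2, 6, 8, 9} meets every group (each contains at least one member of T), and |T| = 4.
The groups C, F, G, I are pairwise disjoint, so any hitting set needs a separate element for each — at least 4. Hence 4 is optimal.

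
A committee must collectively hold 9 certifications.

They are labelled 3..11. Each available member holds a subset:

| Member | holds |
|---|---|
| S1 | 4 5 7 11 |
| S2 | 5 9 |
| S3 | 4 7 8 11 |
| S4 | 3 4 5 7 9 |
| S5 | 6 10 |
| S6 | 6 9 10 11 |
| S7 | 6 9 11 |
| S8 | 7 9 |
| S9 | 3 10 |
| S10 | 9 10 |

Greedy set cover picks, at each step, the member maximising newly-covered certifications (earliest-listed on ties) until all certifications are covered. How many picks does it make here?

3

Greedy: pick S4 (covers 5 new) → pick S6 (covers 3 new) → pick S3 (covers 1 new). Total picks: 3.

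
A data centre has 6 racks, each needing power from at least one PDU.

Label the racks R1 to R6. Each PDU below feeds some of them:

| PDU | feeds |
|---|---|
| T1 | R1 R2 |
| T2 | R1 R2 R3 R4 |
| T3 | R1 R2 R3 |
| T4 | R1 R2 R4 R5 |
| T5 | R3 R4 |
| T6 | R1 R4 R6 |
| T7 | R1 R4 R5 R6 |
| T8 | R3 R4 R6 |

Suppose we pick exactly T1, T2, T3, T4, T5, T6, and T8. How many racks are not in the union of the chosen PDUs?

0

Union of T1, T2, T3, T4, T5, T6, T8 = {R1, R2, R3, R4, R5, R6} — that's every rack, so 0 are uncovered.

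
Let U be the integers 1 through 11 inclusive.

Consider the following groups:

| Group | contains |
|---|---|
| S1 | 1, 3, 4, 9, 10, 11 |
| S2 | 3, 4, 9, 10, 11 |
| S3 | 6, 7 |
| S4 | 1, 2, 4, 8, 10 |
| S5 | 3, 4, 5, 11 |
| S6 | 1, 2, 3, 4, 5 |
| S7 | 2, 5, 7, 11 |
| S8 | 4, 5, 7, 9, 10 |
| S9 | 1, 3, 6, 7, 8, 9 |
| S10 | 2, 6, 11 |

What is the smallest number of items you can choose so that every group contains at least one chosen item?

3

H = {2, 4, 7} meets every group (each contains at least one member of H), and |H| = 3.
No choice of 2 items meets every group, so 3 is the minimum.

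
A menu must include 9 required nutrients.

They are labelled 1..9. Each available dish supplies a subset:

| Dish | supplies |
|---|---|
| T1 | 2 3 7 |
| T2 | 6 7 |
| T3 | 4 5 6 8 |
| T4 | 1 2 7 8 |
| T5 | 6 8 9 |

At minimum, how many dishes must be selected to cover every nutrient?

4

Take {T1, T3, T4, T5}. Their union is {1, 2, 3, 4, 5, 6, 7, 8, 9}, which is all 9 nutrients.
No 3 of the 5 dishes cover everything (all 10 combinations miss at least one nutrient), so 4 is optimal.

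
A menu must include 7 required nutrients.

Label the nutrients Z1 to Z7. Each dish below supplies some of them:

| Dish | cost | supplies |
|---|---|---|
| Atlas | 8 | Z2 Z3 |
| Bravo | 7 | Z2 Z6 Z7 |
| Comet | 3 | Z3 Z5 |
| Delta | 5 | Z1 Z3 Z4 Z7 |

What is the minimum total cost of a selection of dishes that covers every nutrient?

Bravo, Comet, Delta together cover every nutrient (Bravo ∪ Comet ∪ Delta = {Z1, Z2, Z3, Z4, Z5, Z6, Z7}); total cost 7 + 3 + 5 = 15.
No covering selection has total cost below 15.

15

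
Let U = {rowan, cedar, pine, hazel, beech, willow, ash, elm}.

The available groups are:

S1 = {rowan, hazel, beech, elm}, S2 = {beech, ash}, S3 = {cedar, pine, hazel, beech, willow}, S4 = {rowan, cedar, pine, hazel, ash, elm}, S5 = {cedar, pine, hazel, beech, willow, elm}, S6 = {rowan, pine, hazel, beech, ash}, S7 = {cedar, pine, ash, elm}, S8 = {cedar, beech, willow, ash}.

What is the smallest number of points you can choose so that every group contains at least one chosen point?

2

Take H = {beech, elm}. Each listed group contains at least one of these, so H is a hitting set of size 2.
No single point lies in every group, so at least 2 are needed and 2 is optimal.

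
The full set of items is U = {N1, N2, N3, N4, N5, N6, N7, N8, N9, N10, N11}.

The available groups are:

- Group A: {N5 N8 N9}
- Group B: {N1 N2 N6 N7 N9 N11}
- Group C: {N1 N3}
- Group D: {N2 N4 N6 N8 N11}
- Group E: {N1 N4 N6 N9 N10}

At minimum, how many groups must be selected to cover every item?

A, B, C, and E cover everything between them: the union {N1, N2, N3, N4, N5, N6, N7, N8, N9, N10, N11} is all of U.
Only B contains N7, so B is forced; the remaining 5 items need at least 3 more groups (each remaining group adds at most 2) — so at least 4 groups are needed, and 4 is optimal.

4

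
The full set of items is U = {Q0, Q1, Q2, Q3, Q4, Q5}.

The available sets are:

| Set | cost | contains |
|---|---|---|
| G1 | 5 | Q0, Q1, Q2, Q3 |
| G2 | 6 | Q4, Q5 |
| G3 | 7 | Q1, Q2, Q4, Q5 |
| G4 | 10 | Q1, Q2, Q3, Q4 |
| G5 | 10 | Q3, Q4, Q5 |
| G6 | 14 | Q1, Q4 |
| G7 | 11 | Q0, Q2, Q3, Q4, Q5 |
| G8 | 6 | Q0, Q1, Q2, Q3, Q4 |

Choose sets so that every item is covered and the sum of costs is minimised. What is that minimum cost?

11

G1, G2 together cover every item (G1 ∪ G2 = {Q0, Q1, Q2, Q3, Q4, Q5}); total cost 5 + 6 = 11.
The greedy pick G8, G2 costs 12; no covering selection beats 11.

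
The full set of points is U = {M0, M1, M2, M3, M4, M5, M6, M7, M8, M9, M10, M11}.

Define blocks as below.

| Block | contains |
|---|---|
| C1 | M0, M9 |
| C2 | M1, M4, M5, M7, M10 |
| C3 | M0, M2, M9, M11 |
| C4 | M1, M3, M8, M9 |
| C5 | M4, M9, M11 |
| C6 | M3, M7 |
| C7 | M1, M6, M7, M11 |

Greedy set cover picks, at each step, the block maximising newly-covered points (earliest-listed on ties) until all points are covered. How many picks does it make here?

4

Greedy: pick C2 (covers 5 new) → pick C3 (covers 4 new) → pick C4 (covers 2 new) → pick C7 (covers 1 new). Total picks: 4.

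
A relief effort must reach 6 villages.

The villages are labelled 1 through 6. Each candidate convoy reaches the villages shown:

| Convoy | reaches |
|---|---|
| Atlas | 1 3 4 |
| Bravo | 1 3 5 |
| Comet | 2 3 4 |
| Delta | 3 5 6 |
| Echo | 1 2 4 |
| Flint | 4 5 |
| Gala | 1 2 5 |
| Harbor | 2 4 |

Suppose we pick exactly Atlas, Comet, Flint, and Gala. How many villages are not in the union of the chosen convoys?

Union of Atlas, Comet, Flint, Gala = {1, 2, 3, 4, 5}.
Not covered: 6 — 1 village.

1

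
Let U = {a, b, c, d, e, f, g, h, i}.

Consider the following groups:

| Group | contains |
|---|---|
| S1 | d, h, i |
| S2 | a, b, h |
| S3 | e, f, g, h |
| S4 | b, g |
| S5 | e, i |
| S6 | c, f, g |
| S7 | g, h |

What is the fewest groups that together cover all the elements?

S1 and S2 and S3 and S6 together: S1 ∪ S2 ∪ S3 ∪ S6 = {a, b, c, d, e, f, g, h, i} — every element is covered.
No 3 of the 7 groups cover everything (all 35 combinations miss at least one element), so 4 is optimal.

4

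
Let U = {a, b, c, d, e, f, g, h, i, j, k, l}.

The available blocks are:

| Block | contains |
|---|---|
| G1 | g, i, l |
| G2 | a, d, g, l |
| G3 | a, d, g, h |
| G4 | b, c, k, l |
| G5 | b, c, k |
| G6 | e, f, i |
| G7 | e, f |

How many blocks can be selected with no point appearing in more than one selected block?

3

G2, G5, G6 are pairwise disjoint (G2={a,d,g,l}; G5={b,c,k}; G6={e,f,i}).
Every remaining block overlaps one of these, and no 4 of the listed blocks are pairwise disjoint, so 3 is the maximum.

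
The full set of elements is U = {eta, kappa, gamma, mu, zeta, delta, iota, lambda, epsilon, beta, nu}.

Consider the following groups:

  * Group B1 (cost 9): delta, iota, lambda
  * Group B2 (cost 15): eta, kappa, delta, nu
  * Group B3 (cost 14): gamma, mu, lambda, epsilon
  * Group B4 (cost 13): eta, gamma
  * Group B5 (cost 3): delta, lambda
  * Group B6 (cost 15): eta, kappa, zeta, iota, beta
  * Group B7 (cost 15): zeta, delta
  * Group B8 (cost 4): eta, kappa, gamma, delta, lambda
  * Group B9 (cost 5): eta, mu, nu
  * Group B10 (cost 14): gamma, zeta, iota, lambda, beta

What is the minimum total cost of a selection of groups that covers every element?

B3, B5, B6, B9 together cover every element (B3 ∪ B5 ∪ B6 ∪ B9 = {eta, kappa, gamma, mu, zeta, delta, iota, lambda, epsilon, beta, nu}); total cost 14 + 3 + 15 + 5 = 37.
No covering selection has total cost below 37.

37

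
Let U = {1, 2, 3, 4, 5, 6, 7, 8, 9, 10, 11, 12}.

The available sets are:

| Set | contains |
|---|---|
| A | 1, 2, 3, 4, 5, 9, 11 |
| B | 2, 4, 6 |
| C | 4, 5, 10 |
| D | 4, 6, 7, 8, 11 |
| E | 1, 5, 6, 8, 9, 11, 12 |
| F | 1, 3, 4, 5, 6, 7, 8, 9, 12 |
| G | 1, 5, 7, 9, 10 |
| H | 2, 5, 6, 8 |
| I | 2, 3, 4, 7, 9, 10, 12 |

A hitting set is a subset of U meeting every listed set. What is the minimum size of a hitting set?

The 2 items {4, 5} hit every set.
The sets B, G are pairwise disjoint, so any hitting set needs a separate item for each — at least 2. Hence 2 is optimal.

2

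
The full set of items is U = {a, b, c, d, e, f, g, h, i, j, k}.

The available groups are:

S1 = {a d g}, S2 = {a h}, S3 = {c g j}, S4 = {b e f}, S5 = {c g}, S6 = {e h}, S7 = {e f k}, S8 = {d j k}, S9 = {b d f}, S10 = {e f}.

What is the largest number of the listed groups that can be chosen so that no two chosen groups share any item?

S2, S5, S8, S10 are pairwise disjoint (S2={a,h}; S5={c,g}; S8={d,j,k}; S10={e,f}).
Every remaining group overlaps one of these, and no 5 of the listed groups are pairwise disjoint, so 4 is the maximum.

4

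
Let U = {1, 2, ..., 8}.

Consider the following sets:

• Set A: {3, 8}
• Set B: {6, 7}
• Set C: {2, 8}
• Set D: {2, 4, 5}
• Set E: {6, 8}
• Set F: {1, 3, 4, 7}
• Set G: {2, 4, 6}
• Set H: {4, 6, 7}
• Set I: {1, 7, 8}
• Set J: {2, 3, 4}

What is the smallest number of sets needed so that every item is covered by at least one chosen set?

3

D, E, and F cover everything between them: the union {1, 2, 3, 4, 5, 6, 7, 8} is all of U.
Only D contains 5, so D is forced; the remaining 5 items need at least 2 more sets (each remaining set adds at most 3) — so at least 3 sets are needed, and 3 is optimal.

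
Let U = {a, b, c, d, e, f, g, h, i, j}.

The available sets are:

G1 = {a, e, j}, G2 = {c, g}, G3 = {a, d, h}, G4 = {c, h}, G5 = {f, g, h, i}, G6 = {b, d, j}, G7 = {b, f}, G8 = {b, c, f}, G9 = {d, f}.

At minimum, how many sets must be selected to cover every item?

4

G1, G4, G5, and G6 cover everything between them: the union {a, b, c, d, e, f, g, h, i, j} is all of U.
No 3 of the 9 sets cover everything (all 84 combinations miss at least one item), so 4 is optimal.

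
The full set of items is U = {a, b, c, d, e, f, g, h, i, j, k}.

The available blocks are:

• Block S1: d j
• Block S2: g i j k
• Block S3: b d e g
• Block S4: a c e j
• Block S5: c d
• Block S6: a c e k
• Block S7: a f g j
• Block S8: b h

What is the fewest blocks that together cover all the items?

5

S2 and S5 and S6 and S7 and S8 together: S2 ∪ S5 ∪ S6 ∪ S7 ∪ S8 = {a, b, c, d, e, f, g, h, i, j, k} — every item is covered.
No 4 of the 8 blocks cover everything (all 70 combinations miss at least one item), so 5 is optimal.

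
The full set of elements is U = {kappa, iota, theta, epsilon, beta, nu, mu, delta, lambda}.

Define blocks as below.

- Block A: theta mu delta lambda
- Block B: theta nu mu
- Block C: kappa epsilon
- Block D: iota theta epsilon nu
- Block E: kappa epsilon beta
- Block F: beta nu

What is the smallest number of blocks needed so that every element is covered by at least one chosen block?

A, D, and E cover everything between them: the union {kappa, iota, theta, epsilon, beta, nu, mu, delta, lambda} is all of U.
Each block has at most 4 elements, and 2·4 = 8 < 9 — so at least 3 blocks are needed, and 3 is optimal.

3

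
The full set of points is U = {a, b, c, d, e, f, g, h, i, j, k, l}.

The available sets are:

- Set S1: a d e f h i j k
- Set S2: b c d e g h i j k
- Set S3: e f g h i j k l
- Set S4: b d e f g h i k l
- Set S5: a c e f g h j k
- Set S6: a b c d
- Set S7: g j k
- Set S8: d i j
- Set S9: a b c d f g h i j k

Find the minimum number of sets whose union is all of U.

S3 and S6 together: S3 ∪ S6 = {a, b, c, d, e, f, g, h, i, j, k, l} — every point is covered.
No single set has all 12 points (the largest, S9, has 10), so 2 is optimal.

2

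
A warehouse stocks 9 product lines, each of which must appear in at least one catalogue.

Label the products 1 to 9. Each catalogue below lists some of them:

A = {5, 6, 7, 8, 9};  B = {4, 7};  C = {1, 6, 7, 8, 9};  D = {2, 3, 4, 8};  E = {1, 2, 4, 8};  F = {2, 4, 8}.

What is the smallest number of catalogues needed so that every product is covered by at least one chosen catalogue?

Take {A, C, D}. Their union is {1, 2, 3, 4, 5, 6, 7, 8, 9}, which is all 9 products.
Only D contains 3, so D is forced; the remaining 5 products need at least 2 more catalogues (each remaining catalogue adds at most 4) — so at least 3 catalogues are needed, and 3 is optimal.

3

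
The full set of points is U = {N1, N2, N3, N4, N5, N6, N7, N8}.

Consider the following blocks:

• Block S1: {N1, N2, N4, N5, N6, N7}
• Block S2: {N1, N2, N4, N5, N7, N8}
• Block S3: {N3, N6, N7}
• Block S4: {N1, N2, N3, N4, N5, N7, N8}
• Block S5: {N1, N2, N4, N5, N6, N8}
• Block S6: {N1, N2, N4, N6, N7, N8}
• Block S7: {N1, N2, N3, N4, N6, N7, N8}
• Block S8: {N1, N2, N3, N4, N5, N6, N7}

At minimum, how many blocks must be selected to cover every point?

2

S4 and S5 cover everything between them: the union {N1, N2, N3, N4, N5, N6, N7, N8} is all of U.
No single block has all 8 points (the largest, S4, has 7), so 2 is optimal.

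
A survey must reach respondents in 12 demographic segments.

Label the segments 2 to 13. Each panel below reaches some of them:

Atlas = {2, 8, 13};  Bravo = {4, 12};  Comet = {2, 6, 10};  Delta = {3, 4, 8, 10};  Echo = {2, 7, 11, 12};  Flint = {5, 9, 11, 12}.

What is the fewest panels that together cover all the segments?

Atlas and Comet and Delta and Echo and Flint together: Atlas ∪ Comet ∪ Delta ∪ Echo ∪ Flint = {2, 3, 4, 5, 6, 7, 8, 9, 10, 11, 12, 13} — every segment is covered.
No 4 of the 6 panels cover everything (all 15 combinations miss at least one segment), so 5 is optimal.

5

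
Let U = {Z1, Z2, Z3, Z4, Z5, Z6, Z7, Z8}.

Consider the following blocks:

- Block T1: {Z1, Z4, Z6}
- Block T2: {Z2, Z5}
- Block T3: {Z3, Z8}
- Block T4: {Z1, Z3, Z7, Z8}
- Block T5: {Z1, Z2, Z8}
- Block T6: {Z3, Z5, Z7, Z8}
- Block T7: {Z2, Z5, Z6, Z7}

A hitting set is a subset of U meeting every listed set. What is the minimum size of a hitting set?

3

H = {Z1, Z3, Z5} meets every block (each contains at least one member of H), and |H| = 3.
The blocks T1, T2, T3 are pairwise disjoint, so any hitting set needs a separate element for each — at least 3. Hence 3 is optimal.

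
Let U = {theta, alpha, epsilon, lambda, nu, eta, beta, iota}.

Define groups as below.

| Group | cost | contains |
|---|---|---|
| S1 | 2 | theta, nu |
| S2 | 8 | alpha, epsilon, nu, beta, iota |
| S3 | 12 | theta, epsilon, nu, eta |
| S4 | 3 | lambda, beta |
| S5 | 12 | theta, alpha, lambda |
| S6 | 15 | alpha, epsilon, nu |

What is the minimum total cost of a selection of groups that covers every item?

23

S2, S3, S4 together cover every item (S2 ∪ S3 ∪ S4 = {theta, alpha, epsilon, lambda, nu, eta, beta, iota}); total cost 8 + 12 + 3 = 23.
The greedy pick S1, S4, S2, S3 costs 25; no covering selection beats 23.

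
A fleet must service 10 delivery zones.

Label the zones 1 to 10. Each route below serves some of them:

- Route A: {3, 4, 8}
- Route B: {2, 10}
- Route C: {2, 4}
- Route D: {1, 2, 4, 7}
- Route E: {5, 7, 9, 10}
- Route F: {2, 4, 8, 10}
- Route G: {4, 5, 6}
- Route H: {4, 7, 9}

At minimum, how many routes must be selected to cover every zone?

4

A and D and E and G together: A ∪ D ∪ E ∪ G = {1, 2, 3, 4, 5, 6, 7, 8, 9, 10} — every zone is covered.
Only G contains 6, so G is forced; the remaining 7 zones need at least 3 more routes (each remaining route adds at most 3) — so at least 4 routes are needed, and 4 is optimal.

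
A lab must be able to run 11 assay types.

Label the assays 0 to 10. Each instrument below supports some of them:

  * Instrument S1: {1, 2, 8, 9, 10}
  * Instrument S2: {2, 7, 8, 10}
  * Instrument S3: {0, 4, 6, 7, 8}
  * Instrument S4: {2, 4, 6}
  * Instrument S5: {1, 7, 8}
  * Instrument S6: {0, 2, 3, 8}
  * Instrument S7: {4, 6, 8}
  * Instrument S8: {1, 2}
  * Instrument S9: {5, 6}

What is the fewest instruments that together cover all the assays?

4

S1 and S3 and S6 and S9 together: S1 ∪ S3 ∪ S6 ∪ S9 = {0, 1, 2, 3, 4, 5, 6, 7, 8, 9, 10} — every assay is covered.
Only S6 contains 3, so S6 is forced; the remaining 7 assays need at least 3 more instruments (each remaining instrument adds at most 3) — so at least 4 instruments are needed, and 4 is optimal.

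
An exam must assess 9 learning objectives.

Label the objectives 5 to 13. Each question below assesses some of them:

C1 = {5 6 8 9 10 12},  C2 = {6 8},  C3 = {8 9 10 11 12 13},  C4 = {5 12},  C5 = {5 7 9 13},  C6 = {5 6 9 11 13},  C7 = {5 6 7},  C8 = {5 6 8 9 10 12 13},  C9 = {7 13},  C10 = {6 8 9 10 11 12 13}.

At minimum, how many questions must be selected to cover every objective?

2

Take {C7, C10}. Their union is {5, 6, 7, 8, 9, 10, 11, 12, 13}, which is all 9 objectives.
No single question has all 9 objectives (the largest, C8, has 7), so 2 is optimal.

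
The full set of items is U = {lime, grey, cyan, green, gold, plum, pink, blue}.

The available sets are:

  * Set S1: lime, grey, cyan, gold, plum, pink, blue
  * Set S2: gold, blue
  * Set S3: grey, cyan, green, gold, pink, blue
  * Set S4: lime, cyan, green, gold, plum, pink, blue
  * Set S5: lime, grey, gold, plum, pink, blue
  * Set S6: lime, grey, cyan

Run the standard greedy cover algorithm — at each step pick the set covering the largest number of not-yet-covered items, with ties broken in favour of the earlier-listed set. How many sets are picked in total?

Greedy: pick S1 (covers 7 new) → pick S3 (covers 1 new). Total picks: 2.

2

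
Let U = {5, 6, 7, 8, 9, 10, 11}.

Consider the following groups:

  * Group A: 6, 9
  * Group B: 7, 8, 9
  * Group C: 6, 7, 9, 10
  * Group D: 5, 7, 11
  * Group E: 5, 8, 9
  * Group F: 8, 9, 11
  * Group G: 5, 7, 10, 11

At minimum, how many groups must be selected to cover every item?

3

C, F, and G cover everything between them: the union {5, 6, 7, 8, 9, 10, 11} is all of U.
No 2 of the 7 groups cover everything (all 21 combinations miss at least one item), so 3 is optimal.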